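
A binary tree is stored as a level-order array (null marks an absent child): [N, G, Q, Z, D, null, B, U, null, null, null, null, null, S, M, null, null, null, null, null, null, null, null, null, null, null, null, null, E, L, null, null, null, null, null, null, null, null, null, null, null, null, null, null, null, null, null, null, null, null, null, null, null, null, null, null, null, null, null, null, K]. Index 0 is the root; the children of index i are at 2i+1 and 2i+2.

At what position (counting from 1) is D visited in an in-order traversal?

In-order visits the left subtree, then the node, then the right subtree.
At N: go left to G.
  At G: go left to Z.
    At Z: go left to U.
      U is a leaf — visit U.
    Visit Z.
    At Z: no right child.
  Visit G.
  At G: go right to D.
    D is a leaf — visit D.
Visit N.
At N: go right to Q.
  At Q: no left child.
  Visit Q.
  At Q: go right to B.
    At B: go left to S.
      At S: no left child.
      Visit S.
      At S: go right to E.
        E is a leaf — visit E.
    Visit B.
    At B: go right to M.
      At M: go left to L.
        At L: no left child.
        Visit L.
        At L: go right to K.
          K is a leaf — visit K.
      Visit M.
      At M: no right child.
Full in-order sequence: U, Z, G, D, N, Q, S, E, B, L, K, M.

4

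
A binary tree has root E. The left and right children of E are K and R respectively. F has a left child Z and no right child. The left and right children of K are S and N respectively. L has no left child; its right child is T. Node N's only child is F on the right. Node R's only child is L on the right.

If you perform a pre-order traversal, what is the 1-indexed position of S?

3

Pre-order visits the node, then its left subtree, then its right subtree.
Visit E.
At E: go left to K.
  Visit K.
  At K: go left to S.
    S is a leaf — visit S.
  At K: go right to N.
    Visit N.
    At N: no left child.
    At N: go right to F.
      Visit F.
      At F: go left to Z.
        Z is a leaf — visit Z.
      At F: no right child.
At E: go right to R.
  Visit R.
  At R: no left child.
  At R: go right to L.
    Visit L.
    At L: no left child.
    At L: go right to T.
      T is a leaf — visit T.
Full pre-order sequence: E, K, S, N, F, Z, R, L, T.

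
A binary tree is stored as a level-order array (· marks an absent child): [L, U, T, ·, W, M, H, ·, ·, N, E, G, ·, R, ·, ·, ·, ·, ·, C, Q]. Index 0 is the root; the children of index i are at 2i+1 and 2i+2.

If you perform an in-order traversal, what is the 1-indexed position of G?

In-order visits the left subtree, then the node, then the right subtree.
At L: go left to U.
  At U: no left child.
  Visit U.
  At U: go right to W.
    At W: go left to N.
      At N: go left to C.
        C is a leaf — visit C.
      Visit N.
      At N: go right to Q.
        Q is a leaf — visit Q.
    Visit W.
    At W: go right to E.
      E is a leaf — visit E.
Visit L.
At L: go right to T.
  At T: go left to M.
    At M: go left to G.
      G is a leaf — visit G.
    Visit M.
    At M: no right child.
  Visit T.
  At T: go right to H.
    At H: go left to R.
      R is a leaf — visit R.
    Visit H.
    At H: no right child.
Full in-order sequence: U, C, N, Q, W, E, L, G, M, T, R, H.

8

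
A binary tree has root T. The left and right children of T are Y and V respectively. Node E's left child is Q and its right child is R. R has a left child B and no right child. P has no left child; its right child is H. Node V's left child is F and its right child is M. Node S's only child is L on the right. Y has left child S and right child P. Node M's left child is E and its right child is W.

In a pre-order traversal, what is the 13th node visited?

Pre-order visits the node, then its left subtree, then its right subtree.
Visit T.
At T: go left to Y.
  Visit Y.
  At Y: go left to S.
    Visit S.
    At S: no left child.
    At S: go right to L.
      L is a leaf — visit L.
  At Y: go right to P.
    Visit P.
    At P: no left child.
    At P: go right to H.
      H is a leaf — visit H.
At T: go right to V.
  Visit V.
  At V: go left to F.
    F is a leaf — visit F.
  At V: go right to M.
    Visit M.
    At M: go left to E.
      Visit E.
      At E: go left to Q.
        Q is a leaf — visit Q.
      At E: go right to R.
        Visit R.
        At R: go left to B.
          B is a leaf — visit B.
        At R: no right child.
    At M: go right to W.
      W is a leaf — visit W.
Full pre-order sequence: T, Y, S, L, P, H, V, F, M, E, Q, R, B, W.

B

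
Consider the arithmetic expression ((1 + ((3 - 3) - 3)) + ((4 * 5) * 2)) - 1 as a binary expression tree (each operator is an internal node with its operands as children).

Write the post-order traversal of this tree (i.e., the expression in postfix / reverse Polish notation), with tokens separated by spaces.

1 3 3 - 3 - + 4 5 * 2 * + 1 -

Post-order on an expression tree gives postfix notation: for each operator, emit left operand, right operand, then the operator.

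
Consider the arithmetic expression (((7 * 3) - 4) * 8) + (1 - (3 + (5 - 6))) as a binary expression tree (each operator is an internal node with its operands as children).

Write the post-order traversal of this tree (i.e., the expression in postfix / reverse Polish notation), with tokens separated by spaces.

7 3 * 4 - 8 * 1 3 5 6 - + - +

Post-order on an expression tree gives postfix notation: for each operator, emit left operand, right operand, then the operator.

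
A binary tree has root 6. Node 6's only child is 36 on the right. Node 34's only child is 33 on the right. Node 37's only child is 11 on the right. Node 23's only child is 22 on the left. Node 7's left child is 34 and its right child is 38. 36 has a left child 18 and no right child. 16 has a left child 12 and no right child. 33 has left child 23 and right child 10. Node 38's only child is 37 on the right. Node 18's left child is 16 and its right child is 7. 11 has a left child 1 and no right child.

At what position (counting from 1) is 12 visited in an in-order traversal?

In-order visits the left subtree, then the node, then the right subtree.
At 6: no left child.
Visit 6.
At 6: go right to 36.
  At 36: go left to 18.
    At 18: go left to 16.
      At 16: go left to 12.
        12 is a leaf — visit 12.
      Visit 16.
      At 16: no right child.
    Visit 18.
    At 18: go right to 7.
      At 7: go left to 34.
        At 34: no left child.
        Visit 34.
        At 34: go right to 33.
          At 33: go left to 23.
            At 23: go left to 22.
              22 is a leaf — visit 22.
            Visit 23.
            At 23: no right child.
          Visit 33.
          At 33: go right to 10.
            10 is a leaf — visit 10.
      Visit 7.
      At 7: go right to 38.
        At 38: no left child.
        Visit 38.
        At 38: go right to 37.
          At 37: no left child.
          Visit 37.
          At 37: go right to 11.
            At 11: go left to 1.
              1 is a leaf — visit 1.
            Visit 11.
            At 11: no right child.
  Visit 36.
  At 36: no right child.
Full in-order sequence: 6, 12, 16, 18, 34, 22, 23, 33, 10, 7, 38, 37, 1, 11, 36.

2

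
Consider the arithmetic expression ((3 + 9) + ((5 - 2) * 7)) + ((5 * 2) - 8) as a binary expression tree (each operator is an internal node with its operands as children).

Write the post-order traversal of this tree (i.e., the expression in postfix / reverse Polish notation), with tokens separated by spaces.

3 9 + 5 2 - 7 * + 5 2 * 8 - +

Post-order on an expression tree gives postfix notation: for each operator, emit left operand, right operand, then the operator.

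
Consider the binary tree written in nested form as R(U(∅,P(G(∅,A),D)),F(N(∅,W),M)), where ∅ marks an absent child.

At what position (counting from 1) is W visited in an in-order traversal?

8

In-order visits the left subtree, then the node, then the right subtree.
At R: go left to U.
  At U: no left child.
  Visit U.
  At U: go right to P.
    At P: go left to G.
      At G: no left child.
      Visit G.
      At G: go right to A.
        A is a leaf — visit A.
    Visit P.
    At P: go right to D.
      D is a leaf — visit D.
Visit R.
At R: go right to F.
  At F: go left to N.
    At N: no left child.
    Visit N.
    At N: go right to W.
      W is a leaf — visit W.
  Visit F.
  At F: go right to M.
    M is a leaf — visit M.
Full in-order sequence: U, G, A, P, D, R, N, W, F, M.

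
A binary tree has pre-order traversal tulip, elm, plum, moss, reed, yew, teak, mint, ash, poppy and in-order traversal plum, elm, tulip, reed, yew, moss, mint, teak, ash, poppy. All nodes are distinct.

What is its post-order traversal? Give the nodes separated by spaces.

plum elm yew reed mint poppy ash teak moss tulip

The first element of pre-order is the root; it splits in-order into left and right subtrees.
Root tulip: left subtree has 2 nodes {plum, elm}, right has 7 {reed, yew, moss, mint, teak, ash, poppy}.
  Root elm: left subtree has 1 node {plum}, right has 0 { }.
  Root moss: left subtree has 2 nodes {reed, yew}, right has 4 {mint, teak, ash, poppy}.
    Root reed: left subtree has 0 nodes { }, right has 1 {yew}.
    Root teak: left subtree has 1 node {mint}, right has 2 {ash, poppy}.
      Root ash: left subtree has 0 nodes { }, right has 1 {poppy}.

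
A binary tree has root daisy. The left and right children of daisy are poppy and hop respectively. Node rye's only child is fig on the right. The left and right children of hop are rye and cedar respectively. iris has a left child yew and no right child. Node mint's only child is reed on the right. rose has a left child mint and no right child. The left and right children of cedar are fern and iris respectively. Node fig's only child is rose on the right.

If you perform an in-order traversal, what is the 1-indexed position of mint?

In-order visits the left subtree, then the node, then the right subtree.
At daisy: go left to poppy.
  poppy is a leaf — visit poppy.
Visit daisy.
At daisy: go right to hop.
  At hop: go left to rye.
    At rye: no left child.
    Visit rye.
    At rye: go right to fig.
      At fig: no left child.
      Visit fig.
      At fig: go right to rose.
        At rose: go left to mint.
          At mint: no left child.
          Visit mint.
          At mint: go right to reed.
            reed is a leaf — visit reed.
        Visit rose.
        At rose: no right child.
  Visit hop.
  At hop: go right to cedar.
    At cedar: go left to fern.
      fern is a leaf — visit fern.
    Visit cedar.
    At cedar: go right to iris.
      At iris: go left to yew.
        yew is a leaf — visit yew.
      Visit iris.
      At iris: no right child.
Full in-order sequence: poppy, daisy, rye, fig, mint, reed, rose, hop, fern, cedar, yew, iris.

5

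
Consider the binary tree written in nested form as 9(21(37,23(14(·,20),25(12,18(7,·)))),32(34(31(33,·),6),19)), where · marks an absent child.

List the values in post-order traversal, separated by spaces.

37 20 14 12 7 18 25 23 21 33 31 6 34 19 32 9

Post-order visits the left subtree, then the right subtree, then the node.
At 9: go left to 21.
  At 21: go left to 37.
    37 is a leaf — visit 37.
  At 21: go right to 23.
    At 23: go left to 14.
      At 14: no left child.
      At 14: go right to 20.
        20 is a leaf — visit 20.
      Visit 14.
    At 23: go right to 25.
      At 25: go left to 12.
        12 is a leaf — visit 12.
      At 25: go right to 18.
        At 18: go left to 7.
          7 is a leaf — visit 7.
        At 18: no right child.
        Visit 18.
      Visit 25.
    Visit 23.
  Visit 21.
At 9: go right to 32.
  At 32: go left to 34.
    At 34: go left to 31.
      At 31: go left to 33.
        33 is a leaf — visit 33.
      At 31: no right child.
      Visit 31.
    At 34: go right to 6.
      6 is a leaf — visit 6.
    Visit 34.
  At 32: go right to 19.
    19 is a leaf — visit 19.
  Visit 32.
Visit 9.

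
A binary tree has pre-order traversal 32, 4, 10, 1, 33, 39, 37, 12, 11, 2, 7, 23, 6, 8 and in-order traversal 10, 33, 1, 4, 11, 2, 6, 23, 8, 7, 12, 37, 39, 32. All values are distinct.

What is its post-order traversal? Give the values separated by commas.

33, 1, 10, 6, 8, 23, 7, 2, 11, 12, 37, 39, 4, 32

The first element of pre-order is the root; it splits in-order into left and right subtrees.
Root 32: left subtree has 13 nodes {10, 33, 1, 4, 11, 2, 6, 23, 8, 7, 12, 37, 39}, right has 0 { }.
  Root 4: left subtree has 3 nodes {10, 33, 1}, right has 9 {11, 2, 6, 23, 8, 7, 12, 37, 39}.
    Root 10: left subtree has 0 nodes { }, right has 2 {33, 1}.
      Root 1: left subtree has 1 node {33}, right has 0 { }.
    Root 39: left subtree has 8 nodes {11, 2, 6, 23, 8, 7, 12, 37}, right has 0 { }.
      Root 37: left subtree has 7 nodes {11, 2, 6, 23, 8, 7, 12}, right has 0 { }.
        Root 12: left subtree has 6 nodes {11, 2, 6, 23, 8, 7}, right has 0 { }.
          Root 11: left subtree has 0 nodes { }, right has 5 {2, 6, 23, 8, 7}.
            Root 2: left subtree has 0 nodes { }, right has 4 {6, 23, 8, 7}.
              Root 7: left subtree has 3 nodes {6, 23, 8}, right has 0 { }.
                Root 23: left subtree has 1 node {6}, right has 1 {8}.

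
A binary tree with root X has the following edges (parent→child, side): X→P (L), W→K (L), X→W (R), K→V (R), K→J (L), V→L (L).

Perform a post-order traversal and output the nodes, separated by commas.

P, J, L, V, K, W, X

Post-order visits the left subtree, then the right subtree, then the node.
At X: go left to P.
  P is a leaf — visit P.
At X: go right to W.
  At W: go left to K.
    At K: go left to J.
      J is a leaf — visit J.
    At K: go right to V.
      At V: go left to L.
        L is a leaf — visit L.
      At V: no right child.
      Visit V.
    Visit K.
  At W: no right child.
  Visit W.
Visit X.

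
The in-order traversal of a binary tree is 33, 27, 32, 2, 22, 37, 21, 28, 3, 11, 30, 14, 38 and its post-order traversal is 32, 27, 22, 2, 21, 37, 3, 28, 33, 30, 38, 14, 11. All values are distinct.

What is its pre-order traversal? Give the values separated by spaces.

The last element of post-order is the root; it splits in-order into left and right subtrees.
Root 11: left subtree has 9 nodes {33, 27, 32, 2, 22, 37, 21, 28, 3}, right has 3 {30, 14, 38}.
  Root 33: left subtree has 0 nodes { }, right has 8 {27, 32, 2, 22, 37, 21, 28, 3}.
    Root 28: left subtree has 6 nodes {27, 32, 2, 22, 37, 21}, right has 1 {3}.
      Root 37: left subtree has 4 nodes {27, 32, 2, 22}, right has 1 {21}.
        Root 2: left subtree has 2 nodes {27, 32}, right has 1 {22}.
          Root 27: left subtree has 0 nodes { }, right has 1 {32}.
  Root 14: left subtree has 1 node {30}, right has 1 {38}.

11 33 28 37 2 27 32 22 21 3 14 30 38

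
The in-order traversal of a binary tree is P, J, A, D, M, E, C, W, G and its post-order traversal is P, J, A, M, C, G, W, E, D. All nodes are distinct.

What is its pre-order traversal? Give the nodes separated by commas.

D, A, J, P, E, M, W, C, G

The last element of post-order is the root; it splits in-order into left and right subtrees.
Root D: left subtree has 3 nodes {P, J, A}, right has 5 {M, E, C, W, G}.
  Root A: left subtree has 2 nodes {P, J}, right has 0 { }.
    Root J: left subtree has 1 node {P}, right has 0 { }.
  Root E: left subtree has 1 node {M}, right has 3 {C, W, G}.
    Root W: left subtree has 1 node {C}, right has 1 {G}.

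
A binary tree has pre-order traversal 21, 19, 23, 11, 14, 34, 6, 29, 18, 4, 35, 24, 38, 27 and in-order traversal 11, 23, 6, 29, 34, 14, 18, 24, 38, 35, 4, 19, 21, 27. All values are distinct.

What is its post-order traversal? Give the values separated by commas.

The first element of pre-order is the root; it splits in-order into left and right subtrees.
Root 21: left subtree has 12 nodes {11, 23, 6, 29, 34, 14, 18, 24, 38, 35, 4, 19}, right has 1 {27}.
  Root 19: left subtree has 11 nodes {11, 23, 6, 29, 34, 14, 18, 24, 38, 35, 4}, right has 0 { }.
    Root 23: left subtree has 1 node {11}, right has 9 {6, 29, 34, 14, 18, 24, 38, 35, 4}.
      Root 14: left subtree has 3 nodes {6, 29, 34}, right has 5 {18, 24, 38, 35, 4}.
        Root 34: left subtree has 2 nodes {6, 29}, right has 0 { }.
          Root 6: left subtree has 0 nodes { }, right has 1 {29}.
        Root 18: left subtree has 0 nodes { }, right has 4 {24, 38, 35, 4}.
          Root 4: left subtree has 3 nodes {24, 38, 35}, right has 0 { }.
            Root 35: left subtree has 2 nodes {24, 38}, right has 0 { }.
              Root 24: left subtree has 0 nodes { }, right has 1 {38}.

11, 29, 6, 34, 38, 24, 35, 4, 18, 14, 23, 19, 27, 21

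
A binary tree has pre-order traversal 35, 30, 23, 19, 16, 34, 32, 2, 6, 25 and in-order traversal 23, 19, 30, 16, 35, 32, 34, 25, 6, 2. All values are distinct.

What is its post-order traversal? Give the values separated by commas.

The first element of pre-order is the root; it splits in-order into left and right subtrees.
Root 35: left subtree has 4 nodes {23, 19, 30, 16}, right has 5 {32, 34, 25, 6, 2}.
  Root 30: left subtree has 2 nodes {23, 19}, right has 1 {16}.
    Root 23: left subtree has 0 nodes { }, right has 1 {19}.
  Root 34: left subtree has 1 node {32}, right has 3 {25, 6, 2}.
    Root 2: left subtree has 2 nodes {25, 6}, right has 0 { }.
      Root 6: left subtree has 1 node {25}, right has 0 { }.

19, 23, 16, 30, 32, 25, 6, 2, 34, 35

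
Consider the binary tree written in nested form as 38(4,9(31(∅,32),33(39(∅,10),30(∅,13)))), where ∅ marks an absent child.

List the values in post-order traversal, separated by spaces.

Post-order visits the left subtree, then the right subtree, then the node.
At 38: go left to 4.
  4 is a leaf — visit 4.
At 38: go right to 9.
  At 9: go left to 31.
    At 31: no left child.
    At 31: go right to 32.
      32 is a leaf — visit 32.
    Visit 31.
  At 9: go right to 33.
    At 33: go left to 39.
      At 39: no left child.
      At 39: go right to 10.
        10 is a leaf — visit 10.
      Visit 39.
    At 33: go right to 30.
      At 30: no left child.
      At 30: go right to 13.
        13 is a leaf — visit 13.
      Visit 30.
    Visit 33.
  Visit 9.
Visit 38.

4 32 31 10 39 13 30 33 9 38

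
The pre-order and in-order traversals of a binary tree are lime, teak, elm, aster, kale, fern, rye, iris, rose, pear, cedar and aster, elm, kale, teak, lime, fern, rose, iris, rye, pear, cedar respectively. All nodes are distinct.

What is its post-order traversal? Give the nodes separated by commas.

The first element of pre-order is the root; it splits in-order into left and right subtrees.
Root lime: left subtree has 4 nodes {aster, elm, kale, teak}, right has 6 {fern, rose, iris, rye, pear, cedar}.
  Root teak: left subtree has 3 nodes {aster, elm, kale}, right has 0 { }.
    Root elm: left subtree has 1 node {aster}, right has 1 {kale}.
  Root fern: left subtree has 0 nodes { }, right has 5 {rose, iris, rye, pear, cedar}.
    Root rye: left subtree has 2 nodes {rose, iris}, right has 2 {pear, cedar}.
      Root iris: left subtree has 1 node {rose}, right has 0 { }.
      Root pear: left subtree has 0 nodes { }, right has 1 {cedar}.

aster, kale, elm, teak, rose, iris, cedar, pear, rye, fern, lime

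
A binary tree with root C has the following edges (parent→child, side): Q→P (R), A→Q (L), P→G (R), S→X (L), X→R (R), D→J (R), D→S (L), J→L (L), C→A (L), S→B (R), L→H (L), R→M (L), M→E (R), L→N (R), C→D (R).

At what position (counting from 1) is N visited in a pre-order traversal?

16

Pre-order visits the node, then its left subtree, then its right subtree.
Visit C.
At C: go left to A.
  Visit A.
  At A: go left to Q.
    Visit Q.
    At Q: no left child.
    At Q: go right to P.
      Visit P.
      At P: no left child.
      At P: go right to G.
        G is a leaf — visit G.
  At A: no right child.
At C: go right to D.
  Visit D.
  At D: go left to S.
    Visit S.
    At S: go left to X.
      Visit X.
      At X: no left child.
      At X: go right to R.
        Visit R.
        At R: go left to M.
          Visit M.
          At M: no left child.
          At M: go right to E.
            E is a leaf — visit E.
        At R: no right child.
    At S: go right to B.
      B is a leaf — visit B.
  At D: go right to J.
    Visit J.
    At J: go left to L.
      Visit L.
      At L: go left to H.
        H is a leaf — visit H.
      At L: go right to N.
        N is a leaf — visit N.
    At J: no right child.
Full pre-order sequence: C, A, Q, P, G, D, S, X, R, M, E, B, J, L, H, N.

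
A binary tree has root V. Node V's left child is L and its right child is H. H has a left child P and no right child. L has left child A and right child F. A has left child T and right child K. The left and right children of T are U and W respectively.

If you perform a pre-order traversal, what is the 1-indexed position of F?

8

Pre-order visits the node, then its left subtree, then its right subtree.
Visit V.
At V: go left to L.
  Visit L.
  At L: go left to A.
    Visit A.
    At A: go left to T.
      Visit T.
      At T: go left to U.
        U is a leaf — visit U.
      At T: go right to W.
        W is a leaf — visit W.
    At A: go right to K.
      K is a leaf — visit K.
  At L: go right to F.
    F is a leaf — visit F.
At V: go right to H.
  Visit H.
  At H: go left to P.
    P is a leaf — visit P.
  At H: no right child.
Full pre-order sequence: V, L, A, T, U, W, K, F, H, P.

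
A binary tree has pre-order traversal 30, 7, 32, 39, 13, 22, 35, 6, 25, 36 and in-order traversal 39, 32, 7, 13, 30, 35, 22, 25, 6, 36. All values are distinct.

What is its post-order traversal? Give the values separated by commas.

39, 32, 13, 7, 35, 25, 36, 6, 22, 30

The first element of pre-order is the root; it splits in-order into left and right subtrees.
Root 30: left subtree has 4 nodes {39, 32, 7, 13}, right has 5 {35, 22, 25, 6, 36}.
  Root 7: left subtree has 2 nodes {39, 32}, right has 1 {13}.
    Root 32: left subtree has 1 node {39}, right has 0 { }.
  Root 22: left subtree has 1 node {35}, right has 3 {25, 6, 36}.
    Root 6: left subtree has 1 node {25}, right has 1 {36}.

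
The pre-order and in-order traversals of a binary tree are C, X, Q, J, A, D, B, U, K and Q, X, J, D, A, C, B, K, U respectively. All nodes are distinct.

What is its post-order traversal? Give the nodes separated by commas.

Q, D, A, J, X, K, U, B, C

The first element of pre-order is the root; it splits in-order into left and right subtrees.
Root C: left subtree has 5 nodes {Q, X, J, D, A}, right has 3 {B, K, U}.
  Root X: left subtree has 1 node {Q}, right has 3 {J, D, A}.
    Root J: left subtree has 0 nodes { }, right has 2 {D, A}.
      Root A: left subtree has 1 node {D}, right has 0 { }.
  Root B: left subtree has 0 nodes { }, right has 2 {K, U}.
    Root U: left subtree has 1 node {K}, right has 0 { }.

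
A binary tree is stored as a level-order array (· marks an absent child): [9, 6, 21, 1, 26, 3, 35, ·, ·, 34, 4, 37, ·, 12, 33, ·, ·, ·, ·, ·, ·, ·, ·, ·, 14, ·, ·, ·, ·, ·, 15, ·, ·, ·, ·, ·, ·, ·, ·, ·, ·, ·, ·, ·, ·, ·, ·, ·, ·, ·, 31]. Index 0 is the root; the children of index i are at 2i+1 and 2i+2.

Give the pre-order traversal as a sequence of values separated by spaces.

Pre-order visits the node, then its left subtree, then its right subtree.
Visit 9.
At 9: go left to 6.
  Visit 6.
  At 6: go left to 1.
    1 is a leaf — visit 1.
  At 6: go right to 26.
    Visit 26.
    At 26: go left to 34.
      34 is a leaf — visit 34.
    At 26: go right to 4.
      4 is a leaf — visit 4.
At 9: go right to 21.
  Visit 21.
  At 21: go left to 3.
    Visit 3.
    At 3: go left to 37.
      Visit 37.
      At 37: no left child.
      At 37: go right to 14.
        Visit 14.
        At 14: no left child.
        At 14: go right to 31.
          31 is a leaf — visit 31.
    At 3: no right child.
  At 21: go right to 35.
    Visit 35.
    At 35: go left to 12.
      12 is a leaf — visit 12.
    At 35: go right to 33.
      Visit 33.
      At 33: no left child.
      At 33: go right to 15.
        15 is a leaf — visit 15.

9 6 1 26 34 4 21 3 37 14 31 35 12 33 15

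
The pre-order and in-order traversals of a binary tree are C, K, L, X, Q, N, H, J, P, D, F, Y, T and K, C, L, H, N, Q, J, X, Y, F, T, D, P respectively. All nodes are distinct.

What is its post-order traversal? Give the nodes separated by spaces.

K H N J Q Y T F D P X L C

The first element of pre-order is the root; it splits in-order into left and right subtrees.
Root C: left subtree has 1 node {K}, right has 11 {L, H, N, Q, J, X, Y, F, T, D, P}.
  Root L: left subtree has 0 nodes { }, right has 10 {H, N, Q, J, X, Y, F, T, D, P}.
    Root X: left subtree has 4 nodes {H, N, Q, J}, right has 5 {Y, F, T, D, P}.
      Root Q: left subtree has 2 nodes {H, N}, right has 1 {J}.
        Root N: left subtree has 1 node {H}, right has 0 { }.
      Root P: left subtree has 4 nodes {Y, F, T, D}, right has 0 { }.
        Root D: left subtree has 3 nodes {Y, F, T}, right has 0 { }.
          Root F: left subtree has 1 node {Y}, right has 1 {T}.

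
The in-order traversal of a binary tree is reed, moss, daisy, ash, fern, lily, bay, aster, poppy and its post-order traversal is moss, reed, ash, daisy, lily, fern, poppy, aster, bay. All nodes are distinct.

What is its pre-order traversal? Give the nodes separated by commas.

bay, fern, daisy, reed, moss, ash, lily, aster, poppy

The last element of post-order is the root; it splits in-order into left and right subtrees.
Root bay: left subtree has 6 nodes {reed, moss, daisy, ash, fern, lily}, right has 2 {aster, poppy}.
  Root fern: left subtree has 4 nodes {reed, moss, daisy, ash}, right has 1 {lily}.
    Root daisy: left subtree has 2 nodes {reed, moss}, right has 1 {ash}.
      Root reed: left subtree has 0 nodes { }, right has 1 {moss}.
  Root aster: left subtree has 0 nodes { }, right has 1 {poppy}.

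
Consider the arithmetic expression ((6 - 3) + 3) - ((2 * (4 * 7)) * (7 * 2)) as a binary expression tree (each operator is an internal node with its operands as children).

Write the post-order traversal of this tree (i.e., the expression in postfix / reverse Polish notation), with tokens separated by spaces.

Post-order on an expression tree gives postfix notation: for each operator, emit left operand, right operand, then the operator.

6 3 - 3 + 2 4 7 * * 7 2 * * -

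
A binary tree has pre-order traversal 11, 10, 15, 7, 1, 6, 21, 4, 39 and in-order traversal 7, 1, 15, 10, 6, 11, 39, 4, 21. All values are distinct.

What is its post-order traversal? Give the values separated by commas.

1, 7, 15, 6, 10, 39, 4, 21, 11

The first element of pre-order is the root; it splits in-order into left and right subtrees.
Root 11: left subtree has 5 nodes {7, 1, 15, 10, 6}, right has 3 {39, 4, 21}.
  Root 10: left subtree has 3 nodes {7, 1, 15}, right has 1 {6}.
    Root 15: left subtree has 2 nodes {7, 1}, right has 0 { }.
      Root 7: left subtree has 0 nodes { }, right has 1 {1}.
  Root 21: left subtree has 2 nodes {39, 4}, right has 0 { }.
    Root 4: left subtree has 1 node {39}, right has 0 { }.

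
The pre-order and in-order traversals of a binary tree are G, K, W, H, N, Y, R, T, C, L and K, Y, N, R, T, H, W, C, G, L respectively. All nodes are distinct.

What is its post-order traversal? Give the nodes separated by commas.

The first element of pre-order is the root; it splits in-order into left and right subtrees.
Root G: left subtree has 8 nodes {K, Y, N, R, T, H, W, C}, right has 1 {L}.
  Root K: left subtree has 0 nodes { }, right has 7 {Y, N, R, T, H, W, C}.
    Root W: left subtree has 5 nodes {Y, N, R, T, H}, right has 1 {C}.
      Root H: left subtree has 4 nodes {Y, N, R, T}, right has 0 { }.
        Root N: left subtree has 1 node {Y}, right has 2 {R, T}.
          Root R: left subtree has 0 nodes { }, right has 1 {T}.

Y, T, R, N, H, C, W, K, L, G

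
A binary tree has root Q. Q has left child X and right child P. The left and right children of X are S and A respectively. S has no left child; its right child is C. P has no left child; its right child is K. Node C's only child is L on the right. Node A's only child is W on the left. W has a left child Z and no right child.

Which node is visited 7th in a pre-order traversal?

Pre-order visits the node, then its left subtree, then its right subtree.
Visit Q.
At Q: go left to X.
  Visit X.
  At X: go left to S.
    Visit S.
    At S: no left child.
    At S: go right to C.
      Visit C.
      At C: no left child.
      At C: go right to L.
        L is a leaf — visit L.
  At X: go right to A.
    Visit A.
    At A: go left to W.
      Visit W.
      At W: go left to Z.
        Z is a leaf — visit Z.
      At W: no right child.
    At A: no right child.
At Q: go right to P.
  Visit P.
  At P: no left child.
  At P: go right to K.
    K is a leaf — visit K.
Full pre-order sequence: Q, X, S, C, L, A, W, Z, P, K.

W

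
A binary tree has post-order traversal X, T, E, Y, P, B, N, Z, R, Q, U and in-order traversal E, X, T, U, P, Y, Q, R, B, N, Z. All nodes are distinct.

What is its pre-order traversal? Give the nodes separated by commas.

The last element of post-order is the root; it splits in-order into left and right subtrees.
Root U: left subtree has 3 nodes {E, X, T}, right has 7 {P, Y, Q, R, B, N, Z}.
  Root E: left subtree has 0 nodes { }, right has 2 {X, T}.
    Root T: left subtree has 1 node {X}, right has 0 { }.
  Root Q: left subtree has 2 nodes {P, Y}, right has 4 {R, B, N, Z}.
    Root P: left subtree has 0 nodes { }, right has 1 {Y}.
    Root R: left subtree has 0 nodes { }, right has 3 {B, N, Z}.
      Root Z: left subtree has 2 nodes {B, N}, right has 0 { }.
        Root N: left subtree has 1 node {B}, right has 0 { }.

U, E, T, X, Q, P, Y, R, Z, N, B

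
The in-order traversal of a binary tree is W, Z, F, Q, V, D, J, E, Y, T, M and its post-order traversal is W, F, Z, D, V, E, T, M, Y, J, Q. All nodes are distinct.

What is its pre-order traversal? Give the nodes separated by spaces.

The last element of post-order is the root; it splits in-order into left and right subtrees.
Root Q: left subtree has 3 nodes {W, Z, F}, right has 7 {V, D, J, E, Y, T, M}.
  Root Z: left subtree has 1 node {W}, right has 1 {F}.
  Root J: left subtree has 2 nodes {V, D}, right has 4 {E, Y, T, M}.
    Root V: left subtree has 0 nodes { }, right has 1 {D}.
    Root Y: left subtree has 1 node {E}, right has 2 {T, M}.
      Root M: left subtree has 1 node {T}, right has 0 { }.

Q Z W F J V D Y E M T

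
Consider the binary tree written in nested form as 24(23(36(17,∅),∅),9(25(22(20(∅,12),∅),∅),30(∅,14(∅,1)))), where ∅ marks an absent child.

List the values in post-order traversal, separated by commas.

17, 36, 23, 12, 20, 22, 25, 1, 14, 30, 9, 24

Post-order visits the left subtree, then the right subtree, then the node.
At 24: go left to 23.
  At 23: go left to 36.
    At 36: go left to 17.
      17 is a leaf — visit 17.
    At 36: no right child.
    Visit 36.
  At 23: no right child.
  Visit 23.
At 24: go right to 9.
  At 9: go left to 25.
    At 25: go left to 22.
      At 22: go left to 20.
        At 20: no left child.
        At 20: go right to 12.
          12 is a leaf — visit 12.
        Visit 20.
      At 22: no right child.
      Visit 22.
    At 25: no right child.
    Visit 25.
  At 9: go right to 30.
    At 30: no left child.
    At 30: go right to 14.
      At 14: no left child.
      At 14: go right to 1.
        1 is a leaf — visit 1.
      Visit 14.
    Visit 30.
  Visit 9.
Visit 24.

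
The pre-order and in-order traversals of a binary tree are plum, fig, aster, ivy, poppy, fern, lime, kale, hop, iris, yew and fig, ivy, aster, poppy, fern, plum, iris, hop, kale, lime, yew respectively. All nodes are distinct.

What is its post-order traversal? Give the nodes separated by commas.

The first element of pre-order is the root; it splits in-order into left and right subtrees.
Root plum: left subtree has 5 nodes {fig, ivy, aster, poppy, fern}, right has 5 {iris, hop, kale, lime, yew}.
  Root fig: left subtree has 0 nodes { }, right has 4 {ivy, aster, poppy, fern}.
    Root aster: left subtree has 1 node {ivy}, right has 2 {poppy, fern}.
      Root poppy: left subtree has 0 nodes { }, right has 1 {fern}.
  Root lime: left subtree has 3 nodes {iris, hop, kale}, right has 1 {yew}.
    Root kale: left subtree has 2 nodes {iris, hop}, right has 0 { }.
      Root hop: left subtree has 1 node {iris}, right has 0 { }.

ivy, fern, poppy, aster, fig, iris, hop, kale, yew, lime, plum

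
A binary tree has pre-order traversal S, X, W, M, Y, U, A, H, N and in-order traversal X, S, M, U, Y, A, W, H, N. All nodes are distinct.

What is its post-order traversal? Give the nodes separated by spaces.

The first element of pre-order is the root; it splits in-order into left and right subtrees.
Root S: left subtree has 1 node {X}, right has 7 {M, U, Y, A, W, H, N}.
  Root W: left subtree has 4 nodes {M, U, Y, A}, right has 2 {H, N}.
    Root M: left subtree has 0 nodes { }, right has 3 {U, Y, A}.
      Root Y: left subtree has 1 node {U}, right has 1 {A}.
    Root H: left subtree has 0 nodes { }, right has 1 {N}.

X U A Y M N H W S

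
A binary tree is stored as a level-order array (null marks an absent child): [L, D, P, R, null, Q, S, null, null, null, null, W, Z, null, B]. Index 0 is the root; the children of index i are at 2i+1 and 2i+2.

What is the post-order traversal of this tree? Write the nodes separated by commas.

Post-order visits the left subtree, then the right subtree, then the node.
At L: go left to D.
  At D: go left to R.
    R is a leaf — visit R.
  At D: no right child.
  Visit D.
At L: go right to P.
  At P: go left to Q.
    At Q: go left to W.
      W is a leaf — visit W.
    At Q: go right to Z.
      Z is a leaf — visit Z.
    Visit Q.
  At P: go right to S.
    At S: no left child.
    At S: go right to B.
      B is a leaf — visit B.
    Visit S.
  Visit P.
Visit L.

R, D, W, Z, Q, B, S, P, L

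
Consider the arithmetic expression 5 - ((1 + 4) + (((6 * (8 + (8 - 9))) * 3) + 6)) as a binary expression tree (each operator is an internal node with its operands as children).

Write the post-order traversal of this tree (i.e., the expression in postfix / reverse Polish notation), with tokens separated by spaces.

5 1 4 + 6 8 8 9 - + * 3 * 6 + + -

Post-order on an expression tree gives postfix notation: for each operator, emit left operand, right operand, then the operator.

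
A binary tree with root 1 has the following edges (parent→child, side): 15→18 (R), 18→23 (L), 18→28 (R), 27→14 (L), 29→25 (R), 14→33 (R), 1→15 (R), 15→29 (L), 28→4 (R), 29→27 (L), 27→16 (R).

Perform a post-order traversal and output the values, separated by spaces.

Post-order visits the left subtree, then the right subtree, then the node.
At 1: no left child.
At 1: go right to 15.
  At 15: go left to 29.
    At 29: go left to 27.
      At 27: go left to 14.
        At 14: no left child.
        At 14: go right to 33.
          33 is a leaf — visit 33.
        Visit 14.
      At 27: go right to 16.
        16 is a leaf — visit 16.
      Visit 27.
    At 29: go right to 25.
      25 is a leaf — visit 25.
    Visit 29.
  At 15: go right to 18.
    At 18: go left to 23.
      23 is a leaf — visit 23.
    At 18: go right to 28.
      At 28: no left child.
      At 28: go right to 4.
        4 is a leaf — visit 4.
      Visit 28.
    Visit 18.
  Visit 15.
Visit 1.

33 14 16 27 25 29 23 4 28 18 15 1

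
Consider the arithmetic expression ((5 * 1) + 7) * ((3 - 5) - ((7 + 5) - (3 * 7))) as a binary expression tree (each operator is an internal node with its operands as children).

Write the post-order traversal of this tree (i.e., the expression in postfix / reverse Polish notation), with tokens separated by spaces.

5 1 * 7 + 3 5 - 7 5 + 3 7 * - - *

Post-order on an expression tree gives postfix notation: for each operator, emit left operand, right operand, then the operator.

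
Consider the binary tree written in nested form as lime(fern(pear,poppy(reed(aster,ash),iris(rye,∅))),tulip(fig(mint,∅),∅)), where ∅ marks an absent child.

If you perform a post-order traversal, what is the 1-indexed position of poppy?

Post-order visits the left subtree, then the right subtree, then the node.
At lime: go left to fern.
  At fern: go left to pear.
    pear is a leaf — visit pear.
  At fern: go right to poppy.
    At poppy: go left to reed.
      At reed: go left to aster.
        aster is a leaf — visit aster.
      At reed: go right to ash.
        ash is a leaf — visit ash.
      Visit reed.
    At poppy: go right to iris.
      At iris: go left to rye.
        rye is a leaf — visit rye.
      At iris: no right child.
      Visit iris.
    Visit poppy.
  Visit fern.
At lime: go right to tulip.
  At tulip: go left to fig.
    At fig: go left to mint.
      mint is a leaf — visit mint.
    At fig: no right child.
    Visit fig.
  At tulip: no right child.
  Visit tulip.
Visit lime.
Full post-order sequence: pear, aster, ash, reed, rye, iris, poppy, fern, mint, fig, tulip, lime.

7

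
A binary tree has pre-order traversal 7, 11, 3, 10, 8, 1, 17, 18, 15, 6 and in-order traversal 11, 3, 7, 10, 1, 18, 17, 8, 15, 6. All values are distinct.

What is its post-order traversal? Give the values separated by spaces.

The first element of pre-order is the root; it splits in-order into left and right subtrees.
Root 7: left subtree has 2 nodes {11, 3}, right has 7 {10, 1, 18, 17, 8, 15, 6}.
  Root 11: left subtree has 0 nodes { }, right has 1 {3}.
  Root 10: left subtree has 0 nodes { }, right has 6 {1, 18, 17, 8, 15, 6}.
    Root 8: left subtree has 3 nodes {1, 18, 17}, right has 2 {15, 6}.
      Root 1: left subtree has 0 nodes { }, right has 2 {18, 17}.
        Root 17: left subtree has 1 node {18}, right has 0 { }.
      Root 15: left subtree has 0 nodes { }, right has 1 {6}.

3 11 18 17 1 6 15 8 10 7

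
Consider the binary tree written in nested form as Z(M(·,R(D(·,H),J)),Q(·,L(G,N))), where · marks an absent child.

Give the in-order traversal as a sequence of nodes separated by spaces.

In-order visits the left subtree, then the node, then the right subtree.
At Z: go left to M.
  At M: no left child.
  Visit M.
  At M: go right to R.
    At R: go left to D.
      At D: no left child.
      Visit D.
      At D: go right to H.
        H is a leaf — visit H.
    Visit R.
    At R: go right to J.
      J is a leaf — visit J.
Visit Z.
At Z: go right to Q.
  At Q: no left child.
  Visit Q.
  At Q: go right to L.
    At L: go left to G.
      G is a leaf — visit G.
    Visit L.
    At L: go right to N.
      N is a leaf — visit N.

M D H R J Z Q G L N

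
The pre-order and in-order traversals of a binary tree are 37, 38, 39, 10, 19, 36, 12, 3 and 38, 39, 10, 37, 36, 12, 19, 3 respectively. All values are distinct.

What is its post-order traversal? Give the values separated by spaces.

10 39 38 12 36 3 19 37

The first element of pre-order is the root; it splits in-order into left and right subtrees.
Root 37: left subtree has 3 nodes {38, 39, 10}, right has 4 {36, 12, 19, 3}.
  Root 38: left subtree has 0 nodes { }, right has 2 {39, 10}.
    Root 39: left subtree has 0 nodes { }, right has 1 {10}.
  Root 19: left subtree has 2 nodes {36, 12}, right has 1 {3}.
    Root 36: left subtree has 0 nodes { }, right has 1 {12}.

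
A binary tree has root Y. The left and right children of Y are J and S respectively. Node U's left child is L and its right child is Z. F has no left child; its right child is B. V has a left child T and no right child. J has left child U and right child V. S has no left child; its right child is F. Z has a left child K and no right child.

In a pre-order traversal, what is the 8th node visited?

Pre-order visits the node, then its left subtree, then its right subtree.
Visit Y.
At Y: go left to J.
  Visit J.
  At J: go left to U.
    Visit U.
    At U: go left to L.
      L is a leaf — visit L.
    At U: go right to Z.
      Visit Z.
      At Z: go left to K.
        K is a leaf — visit K.
      At Z: no right child.
  At J: go right to V.
    Visit V.
    At V: go left to T.
      T is a leaf — visit T.
    At V: no right child.
At Y: go right to S.
  Visit S.
  At S: no left child.
  At S: go right to F.
    Visit F.
    At F: no left child.
    At F: go right to B.
      B is a leaf — visit B.
Full pre-order sequence: Y, J, U, L, Z, K, V, T, S, F, B.

T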